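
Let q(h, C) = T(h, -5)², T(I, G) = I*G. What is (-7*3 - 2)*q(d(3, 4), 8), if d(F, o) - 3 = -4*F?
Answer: -46575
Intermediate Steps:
d(F, o) = 3 - 4*F
T(I, G) = G*I
q(h, C) = 25*h² (q(h, C) = (-5*h)² = 25*h²)
(-7*3 - 2)*q(d(3, 4), 8) = (-7*3 - 2)*(25*(3 - 4*3)²) = (-21 - 2)*(25*(3 - 12)²) = -575*(-9)² = -575*81 = -23*2025 = -46575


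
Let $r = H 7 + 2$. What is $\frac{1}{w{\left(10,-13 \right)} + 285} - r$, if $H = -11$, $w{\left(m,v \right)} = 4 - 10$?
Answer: $\frac{20926}{279} \approx 75.004$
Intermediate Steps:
$w{\left(m,v \right)} = -6$ ($w{\left(m,v \right)} = 4 - 10 = -6$)
$r = -75$ ($r = \left(-11\right) 7 + 2 = -77 + 2 = -75$)
$\frac{1}{w{\left(10,-13 \right)} + 285} - r = \frac{1}{-6 + 285} - -75 = \frac{1}{279} + 75 = \frac{20926}{279}$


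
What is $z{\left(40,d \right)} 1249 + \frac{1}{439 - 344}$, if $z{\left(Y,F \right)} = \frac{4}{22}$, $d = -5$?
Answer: $\frac{237321}{1045} \approx 227.1$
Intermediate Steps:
$z{\left(Y,F \right)} = \frac{2}{11}$ ($z{\left(Y,F \right)} = 4 \cdot \frac{1}{22} = \frac{2}{11}$)
$z{\left(40,d \right)} 1249 + \frac{1}{439 - 344} = \frac{2}{11} \cdot 1249 + \frac{1}{439 - 344} = \frac{2498}{11} + \frac{1}{439 - 344} = \frac{2498}{11} + \frac{1}{95} = \frac{237321}{1045}$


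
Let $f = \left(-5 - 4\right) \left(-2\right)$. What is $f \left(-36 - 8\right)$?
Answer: $-792$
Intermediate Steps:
$f = 18$ ($f = \left(-9\right) \left(-2\right) = 18$)
$f \left(-36 - 8\right) = 18 \left(-36 - 8\right) = 18 \left(-44\right) = -792$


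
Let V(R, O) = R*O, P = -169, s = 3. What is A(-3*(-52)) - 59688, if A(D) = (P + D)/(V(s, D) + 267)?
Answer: -43870693/735 ≈ -59688.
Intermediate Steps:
V(R, O) = O*R
A(D) = (-169 + D)/(267 + 3*D) (A(D) = (-169 + D)/(D*3 + 267) = (-169 + D)/(3*D + 267) = (-169 + D)/(267 + 3*D))
A(-3*(-52)) - 59688 = (-169 - 3*(-52))/(3*(89 - 3*(-52))) - 59688 = (-169 + 156)/(3*(89 + 156)) - 59688 = (1/3)*(-13)/245 - 59688 = (1/3)*(1/245)*(-13) - 59688 = -13/735 - 59688 = -43870693/735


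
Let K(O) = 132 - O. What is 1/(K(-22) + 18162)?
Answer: 1/18316 ≈ 5.4597e-5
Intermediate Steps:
1/(K(-22) + 18162) = 1/((132 - 1*(-22)) + 18162) = 1/((132 + 22) + 18162) = 1/(154 + 18162) = 1/18316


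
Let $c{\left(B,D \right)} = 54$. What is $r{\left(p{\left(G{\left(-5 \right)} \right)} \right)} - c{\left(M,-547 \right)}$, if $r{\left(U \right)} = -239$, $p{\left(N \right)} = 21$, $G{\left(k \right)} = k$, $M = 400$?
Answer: $-293$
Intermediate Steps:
$r{\left(p{\left(G{\left(-5 \right)} \right)} \right)} - c{\left(M,-547 \right)} = -239 - 54 = -293$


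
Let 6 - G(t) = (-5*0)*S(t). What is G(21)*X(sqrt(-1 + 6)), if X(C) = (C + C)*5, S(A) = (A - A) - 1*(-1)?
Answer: 60*sqrt(5) ≈ 134.16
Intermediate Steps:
S(A) = 1 (S(A) = 0 + 1 = 1)
X(C) = 10*C (X(C) = (2*C)*5 = 10*C)
G(t) = 6 (G(t) = 6 - (-5*0) = 6 - 0 = 6 - 1*0 = 6 + 0 = 6)
G(21)*X(sqrt(-1 + 6)) = 6*(10*sqrt(-1 + 6)) = 6*(10*sqrt(5)) = 60*sqrt(5)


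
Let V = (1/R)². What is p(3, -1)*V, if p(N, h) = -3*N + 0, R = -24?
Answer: -1/64 ≈ -0.015625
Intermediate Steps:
p(N, h) = -3*N
V = 1/576 (V = (1/(-24))² = (-1/24)² = 1/576 ≈ 0.0017361)
p(3, -1)*V = -3*3*(1/576) = -9*1/576 = -1/64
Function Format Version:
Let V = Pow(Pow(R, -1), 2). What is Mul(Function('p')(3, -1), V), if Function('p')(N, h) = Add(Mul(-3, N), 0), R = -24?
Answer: Rational(-1, 64) ≈ -0.015625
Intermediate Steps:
Function('p')(N, h) = Mul(-3, N)
V = Rational(1, 576) (V = Pow(Pow(-24, -1), 2) = Pow(Rational(-1, 24), 2) = Rational(1, 576) ≈ 0.0017361)
Mul(Function('p')(3, -1), V) = Mul(Mul(-3, 3), Rational(1, 576)) = Mul(-9, Rational(1, 576)) = Rational(-1, 64)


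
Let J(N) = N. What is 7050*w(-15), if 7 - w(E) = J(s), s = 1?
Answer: 42300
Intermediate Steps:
w(E) = 6 (w(E) = 7 - 1*1 = 7 - 1 = 6)
7050*w(-15) = 7050*6 = 42300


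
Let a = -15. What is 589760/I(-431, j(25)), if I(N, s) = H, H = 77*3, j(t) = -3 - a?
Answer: 589760/231 ≈ 2553.1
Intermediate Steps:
j(t) = 12 (j(t) = -3 - 1*(-15) = -3 + 15 = 12)
H = 231
I(N, s) = 231
589760/I(-431, j(25)) = 589760/231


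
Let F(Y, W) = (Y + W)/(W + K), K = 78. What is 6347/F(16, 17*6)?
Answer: 571230/59 ≈ 9681.9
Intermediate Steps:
F(Y, W) = (W + Y)/(78 + W) (F(Y, W) = (Y + W)/(W + 78) = (W + Y)/(78 + W))
6347/F(16, 17*6) = 6347/(((17*6 + 16)/(78 + 17*6))) = 6347/(((102 + 16)/(78 + 102))) = 6347/((118/180)) = 6347/(((1/180)*118)) = 6347/(59/90) = 6347*(90/59) = 571230/59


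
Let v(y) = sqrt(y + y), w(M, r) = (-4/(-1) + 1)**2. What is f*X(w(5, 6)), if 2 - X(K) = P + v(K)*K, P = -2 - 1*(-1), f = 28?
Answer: 84 - 3500*sqrt(2) ≈ -4865.8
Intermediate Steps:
w(M, r) = 25 (w(M, r) = (-4*(-1) + 1)**2 = (4 + 1)**2 = 5**2 = 25)
v(y) = sqrt(2)*sqrt(y) (v(y) = sqrt(2*y) = sqrt(2)*sqrt(y))
P = -1 (P = -2 + 1 = -1)
X(K) = 3 - sqrt(2)*K**(3/2) (X(K) = 2 - (-1 + (sqrt(2)*sqrt(K))*K) = 2 - (-1 + sqrt(2)*K**(3/2)) = 2 + (1 - sqrt(2)*K**(3/2)) = 3 - sqrt(2)*K**(3/2))
f*X(w(5, 6)) = 28*(3 - sqrt(2)*25**(3/2)) = 28*(3 - 1*sqrt(2)*125) = 28*(3 - 125*sqrt(2)) = 84 - 3500*sqrt(2)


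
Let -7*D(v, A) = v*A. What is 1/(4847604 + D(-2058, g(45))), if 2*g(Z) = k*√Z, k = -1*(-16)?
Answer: 403967/1958251300428 - 49*√5/163187608369 ≈ 2.0562e-7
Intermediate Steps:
k = 16
g(Z) = 8*√Z (g(Z) = (16*√Z)/2 = 8*√Z)
D(v, A) = -A*v/7 (D(v, A) = -v*A/7 = -A*v/7)
1/(4847604 + D(-2058, g(45))) = 1/(4847604 - ⅐*8*√45*(-2058)) = 1/(4847604 - ⅐*8*(3*√5)*(-2058)) = 1/(4847604 - ⅐*24*√5*(-2058)) = 1/(4847604 + 7056*√5)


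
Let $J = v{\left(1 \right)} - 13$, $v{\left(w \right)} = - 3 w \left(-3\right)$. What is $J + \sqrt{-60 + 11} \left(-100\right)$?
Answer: $-4 - 700 i \approx -4.0 - 700.0 i$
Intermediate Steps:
$v{\left(w \right)} = 9 w$
$J = -4$ ($J = 9 \cdot 1 - 13 = 9 - 13 = -4$)
$J + \sqrt{-60 + 11} \left(-100\right) = -4 + \sqrt{-60 + 11} \left(-100\right) = -4 + \sqrt{-49} \left(-100\right) = -4 + 7 i \left(-100\right) = -4 - 700 i$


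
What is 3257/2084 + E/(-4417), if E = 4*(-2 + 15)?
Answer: 14277801/9205028 ≈ 1.5511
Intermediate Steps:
E = 52 (E = 4*13 = 52)
3257/2084 + E/(-4417) = 3257/2084 + 52/(-4417) = 3257*(1/2084) + 52*(-1/4417) = 3257/2084 - 52/4417 = 14277801/9205028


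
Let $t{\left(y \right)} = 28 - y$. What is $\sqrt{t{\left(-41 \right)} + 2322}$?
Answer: $\sqrt{2391} \approx 48.898$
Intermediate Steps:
$\sqrt{t{\left(-41 \right)} + 2322} = \sqrt{\left(28 - -41\right) + 2322} = \sqrt{\left(28 + 41\right) + 2322} = \sqrt{69 + 2322} = \sqrt{2391}$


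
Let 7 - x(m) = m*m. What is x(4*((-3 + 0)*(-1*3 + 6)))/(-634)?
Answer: 1289/634 ≈ 2.0331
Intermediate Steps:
x(m) = 7 - m**2 (x(m) = 7 - m*m = 7 - m**2)
x(4*((-3 + 0)*(-1*3 + 6)))/(-634) = (7 - (4*((-3 + 0)*(-1*3 + 6)))**2)/(-634) = (7 - (4*(-3*(-3 + 6)))**2)*(-1/634) = (7 - (4*(-3*3))**2)*(-1/634) = (7 - (4*(-9))**2)*(-1/634) = (7 - 1*(-36)**2)*(-1/634) = (7 - 1*1296)*(-1/634) = (7 - 1296)*(-1/634) = -1289*(-1/634) = 1289/634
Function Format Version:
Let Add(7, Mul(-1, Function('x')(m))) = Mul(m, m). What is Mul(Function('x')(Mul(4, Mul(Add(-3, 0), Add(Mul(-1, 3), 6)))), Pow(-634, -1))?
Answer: Rational(1289, 634) ≈ 2.0331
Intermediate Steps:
Function('x')(m) = Add(7, Mul(-1, Pow(m, 2))) (Function('x')(m) = Add(7, Mul(-1, Mul(m, m))) = Add(7, Mul(-1, Pow(m, 2))))
Mul(Function('x')(Mul(4, Mul(Add(-3, 0), Add(Mul(-1, 3), 6)))), Pow(-634, -1)) = Mul(Add(7, Mul(-1, Pow(Mul(4, Mul(Add(-3, 0), Add(Mul(-1, 3), 6))), 2))), Pow(-634, -1)) = Mul(Add(7, Mul(-1, Pow(Mul(4, Mul(-3, Add(-3, 6))), 2))), Rational(-1, 634)) = Mul(Add(7, Mul(-1, Pow(Mul(4, Mul(-3, 3)), 2))), Rational(-1, 634)) = Mul(Add(7, Mul(-1, Pow(Mul(4, -9), 2))), Rational(-1, 634)) = Mul(Add(7, Mul(-1, Pow(-36, 2))), Rational(-1, 634)) = Mul(Add(7, Mul(-1, 1296)), Rational(-1, 634)) = Mul(Add(7, -1296), Rational(-1, 634)) = Mul(-1289, Rational(-1, 634)) = Rational(1289, 634)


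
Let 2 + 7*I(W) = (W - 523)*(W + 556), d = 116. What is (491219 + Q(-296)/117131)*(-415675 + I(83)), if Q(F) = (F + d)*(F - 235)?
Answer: -26227754736809229/117131 ≈ -2.2392e+11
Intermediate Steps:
I(W) = -2/7 + (-523 + W)*(556 + W)/7 (I(W) = -2/7 + ((W - 523)*(W + 556))/7 = -2/7 + ((-523 + W)*(556 + W))/7 = -2/7 + (-523 + W)*(556 + W)/7)
Q(F) = (-235 + F)*(116 + F) (Q(F) = (F + 116)*(F - 235) = (116 + F)*(-235 + F) = (-235 + F)*(116 + F))
(491219 + Q(-296)/117131)*(-415675 + I(83)) = (491219 + (-27260 + (-296)² - 119*(-296))/117131)*(-415675 + (-290790/7 + (⅐)*83² + (33/7)*83)) = (491219 + (-27260 + 87616 + 35224)*(1/117131))*(-415675 + (-290790/7 + (⅐)*6889 + 2739/7)) = (491219 + 95580*(1/117131))*(-415675 + (-290790/7 + 6889/7 + 2739/7)) = (491219 + 95580/117131)*(-415675 - 40166) = (57537068269/117131)*(-455841) = -26227754736809229/117131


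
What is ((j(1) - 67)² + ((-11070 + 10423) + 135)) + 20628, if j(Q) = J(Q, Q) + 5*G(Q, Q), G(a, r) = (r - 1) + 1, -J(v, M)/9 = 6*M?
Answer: 33572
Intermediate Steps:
J(v, M) = -54*M
G(a, r) = r (G(a, r) = (-1 + r) + 1 = r)
j(Q) = -49*Q (j(Q) = -54*Q + 5*Q = -49*Q)
((j(1) - 67)² + ((-11070 + 10423) + 135)) + 20628 = ((-49*1 - 67)² + ((-11070 + 10423) + 135)) + 20628 = ((-49 - 67)² + (-647 + 135)) + 20628 = ((-116)² - 512) + 20628 = (13456 - 512) + 20628 = 12944 + 20628 = 33572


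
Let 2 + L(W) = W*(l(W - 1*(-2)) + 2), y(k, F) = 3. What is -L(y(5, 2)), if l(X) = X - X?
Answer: -4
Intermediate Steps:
l(X) = 0
L(W) = -2 + 2*W (L(W) = -2 + W*(0 + 2) = -2 + W*2 = -2 + 2*W)
-L(y(5, 2)) = -(-2 + 2*3) = -(-2 + 6) = -1*4 = -4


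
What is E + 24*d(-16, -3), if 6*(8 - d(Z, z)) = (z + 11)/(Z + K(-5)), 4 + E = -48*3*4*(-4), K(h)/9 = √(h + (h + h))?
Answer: 3666244/1471 + 288*I*√15/1471 ≈ 2492.3 + 0.75827*I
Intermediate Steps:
K(h) = 9*√3*√h (K(h) = 9*√(h + (h + h)) = 9*√(h + 2*h) = 9*√(3*h) = 9*(√3*√h) = 9*√3*√h)
E = 2300 (E = -4 - 48*3*4*(-4) = -4 - 576*(-4) = -4 - 48*(-48) = -4 + 2304 = 2300)
d(Z, z) = 8 - (11 + z)/(6*(Z + 9*I*√15)) (d(Z, z) = 8 - (z + 11)/(6*(Z + 9*√3*√(-5))) = 8 - (11 + z)/(6*(Z + 9*√3*(I*√5))) = 8 - (11 + z)/(6*(Z + 9*I*√15)))
E + 24*d(-16, -3) = 2300 + 24*((-11 - 1*(-3) + 48*(-16) + 432*I*√15)/(6*(-16 + 9*I*√15))) = 2300 + 24*((-11 + 3 - 768 + 432*I*√15)/(6*(-16 + 9*I*√15))) = 2300 + 24*((-776 + 432*I*√15)/(6*(-16 + 9*I*√15))) = 2300 + 4*(-776 + 432*I*√15)/(-16 + 9*I*√15)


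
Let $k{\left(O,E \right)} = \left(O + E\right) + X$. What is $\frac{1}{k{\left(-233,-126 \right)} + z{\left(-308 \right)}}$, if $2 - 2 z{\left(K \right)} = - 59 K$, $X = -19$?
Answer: $- \frac{1}{9463} \approx -0.00010567$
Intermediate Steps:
$k{\left(O,E \right)} = -19 + E + O$ ($k{\left(O,E \right)} = \left(O + E\right) - 19 = \left(E + O\right) - 19 = -19 + E + O$)
$z{\left(K \right)} = 1 + \frac{59 K}{2}$ ($z{\left(K \right)} = 1 - \frac{\left(-59\right) K}{2} = 1 + \frac{59 K}{2}$)
$\frac{1}{k{\left(-233,-126 \right)} + z{\left(-308 \right)}} = \frac{1}{\left(-19 - 126 - 233\right) + \left(1 + \frac{59}{2} \left(-308\right)\right)} = \frac{1}{-378 + \left(1 - 9086\right)} = \frac{1}{-378 - 9085} = \frac{1}{-9463} = - \frac{1}{9463}$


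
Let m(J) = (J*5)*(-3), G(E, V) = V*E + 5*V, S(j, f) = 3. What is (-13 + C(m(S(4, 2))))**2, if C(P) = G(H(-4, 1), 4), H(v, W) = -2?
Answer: 1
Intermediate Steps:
G(E, V) = 5*V + E*V (G(E, V) = E*V + 5*V = 5*V + E*V)
m(J) = -15*J (m(J) = (5*J)*(-3) = -15*J)
C(P) = 12 (C(P) = 4*(5 - 2) = 4*3 = 12)
(-13 + C(m(S(4, 2))))**2 = (-13 + 12)**2 = (-1)**2 = 1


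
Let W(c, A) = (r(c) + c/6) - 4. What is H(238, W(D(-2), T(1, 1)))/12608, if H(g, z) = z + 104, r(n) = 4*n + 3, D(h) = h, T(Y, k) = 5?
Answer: 71/9456 ≈ 0.0075085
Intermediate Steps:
r(n) = 3 + 4*n
W(c, A) = -1 + 25*c/6 (W(c, A) = ((3 + 4*c) + c/6) - 4 = (3 + 25*c/6) - 4 = -1 + 25*c/6)
H(g, z) = 104 + z
H(238, W(D(-2), T(1, 1)))/12608 = (104 + (-1 + (25/6)*(-2)))/12608 = (104 + (-1 - 25/3))*(1/12608) = (104 - 28/3)*(1/12608) = (284/3)*(1/12608) = 71/9456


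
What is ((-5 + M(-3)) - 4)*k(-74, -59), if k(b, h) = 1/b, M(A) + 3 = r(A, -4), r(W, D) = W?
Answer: 15/74 ≈ 0.20270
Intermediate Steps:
M(A) = -3 + A
((-5 + M(-3)) - 4)*k(-74, -59) = ((-5 + (-3 - 3)) - 4)/(-74) = ((-5 - 6) - 4)*(-1/74) = (-11 - 4)*(-1/74) = -15*(-1/74) = 15/74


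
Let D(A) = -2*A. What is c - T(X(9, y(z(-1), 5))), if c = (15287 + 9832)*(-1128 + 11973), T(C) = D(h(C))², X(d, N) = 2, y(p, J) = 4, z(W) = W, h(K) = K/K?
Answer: 272415551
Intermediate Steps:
h(K) = 1
T(C) = 4 (T(C) = (-2*1)² = (-2)² = 4)
c = 272415555 (c = 25119*10845 = 272415555)
c - T(X(9, y(z(-1), 5))) = 272415555 - 1*4 = 272415555 - 4 = 272415551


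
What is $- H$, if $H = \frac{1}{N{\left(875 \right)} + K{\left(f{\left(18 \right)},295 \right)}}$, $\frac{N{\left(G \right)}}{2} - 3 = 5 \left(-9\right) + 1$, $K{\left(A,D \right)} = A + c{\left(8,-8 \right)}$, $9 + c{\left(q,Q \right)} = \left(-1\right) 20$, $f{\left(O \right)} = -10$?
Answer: $\frac{1}{121} \approx 0.0082645$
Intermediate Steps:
$c{\left(q,Q \right)} = -29$ ($c{\left(q,Q \right)} = -9 - 20 = -29$)
$K{\left(A,D \right)} = -29 + A$ ($K{\left(A,D \right)} = A - 29 = -29 + A$)
$N{\left(G \right)} = -82$ ($N{\left(G \right)} = 6 + 2 \left(5 \left(-9\right) + 1\right) = 6 + 2 \left(-45 + 1\right) = 6 + 2 \left(-44\right) = 6 - 88 = -82$)
$H = - \frac{1}{121}$ ($H = \frac{1}{-82 - 39} = \frac{1}{-121} = - \frac{1}{121} \approx -0.0082645$)
$- H = \left(-1\right) \left(- \frac{1}{121}\right) = \frac{1}{121}$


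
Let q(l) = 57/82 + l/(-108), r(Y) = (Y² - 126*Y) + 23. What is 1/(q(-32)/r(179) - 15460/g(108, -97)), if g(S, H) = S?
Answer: -4211028/602800421 ≈ -0.0069858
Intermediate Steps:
r(Y) = 23 + Y² - 126*Y
q(l) = 57/82 - l/108 (q(l) = 57*(1/82) + l*(-1/108) = 57/82 - l/108)
1/(q(-32)/r(179) - 15460/g(108, -97)) = 1/((57/82 - 1/108*(-32))/(23 + 179² - 126*179) - 15460/108) = 1/((57/82 + 8/27)/(23 + 32041 - 22554) - 15460*1/108) = 1/((2195/2214)/9510 - 3865/27) = 1/((2195/2214)*(1/9510) - 3865/27) = 1/(439/4211028 - 3865/27) = 1/(-602800421/4211028) = -4211028/602800421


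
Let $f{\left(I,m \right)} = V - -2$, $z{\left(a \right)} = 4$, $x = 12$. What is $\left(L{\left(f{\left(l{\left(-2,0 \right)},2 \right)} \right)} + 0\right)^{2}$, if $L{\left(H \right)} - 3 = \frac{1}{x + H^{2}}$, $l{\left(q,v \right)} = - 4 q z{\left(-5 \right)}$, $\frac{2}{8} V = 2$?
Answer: $\frac{113569}{12544} \approx 9.0536$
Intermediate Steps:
$V = 8$ ($V = 4 \cdot 2 = 8$)
$l{\left(q,v \right)} = - 16 q$ ($l{\left(q,v \right)} = - 4 q 4 = - 16 q$)
$f{\left(I,m \right)} = 10$ ($f{\left(I,m \right)} = 8 - -2 = 8 + 2 = 10$)
$L{\left(H \right)} = 3 + \frac{1}{12 + H^{2}}$
$\left(L{\left(f{\left(l{\left(-2,0 \right)},2 \right)} \right)} + 0\right)^{2} = \left(\frac{37 + 3 \cdot 10^{2}}{12 + 10^{2}} + 0\right)^{2} = \left(\frac{37 + 3 \cdot 100}{12 + 100} + 0\right)^{2} = \left(\frac{37 + 300}{112} + 0\right)^{2} = \left(\frac{1}{112} \cdot 337 + 0\right)^{2} = \left(\frac{337}{112} + 0\right)^{2} = \left(\frac{337}{112}\right)^{2} = \frac{113569}{12544}$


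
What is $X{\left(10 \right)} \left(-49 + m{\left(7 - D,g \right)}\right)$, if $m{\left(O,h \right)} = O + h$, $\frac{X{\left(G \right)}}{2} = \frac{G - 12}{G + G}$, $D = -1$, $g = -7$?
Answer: $\frac{48}{5} \approx 9.6$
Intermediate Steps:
$X{\left(G \right)} = \frac{-12 + G}{G}$ ($X{\left(G \right)} = 2 \frac{G - 12}{G + G} = 2 \frac{-12 + G}{2 G} = \frac{-12 + G}{G}$)
$X{\left(10 \right)} \left(-49 + m{\left(7 - D,g \right)}\right) = \frac{-12 + 10}{10} \left(-49 + \left(\left(7 - -1\right) - 7\right)\right) = \frac{1}{10} \left(-2\right) \left(-49 + \left(\left(7 + 1\right) - 7\right)\right) = - \frac{-49 + \left(8 - 7\right)}{5} = - \frac{-49 + 1}{5} = \left(- \frac{1}{5}\right) \left(-48\right) = \frac{48}{5}$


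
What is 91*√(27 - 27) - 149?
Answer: -149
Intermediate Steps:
91*√(27 - 27) - 149 = 91*√0 - 149 = 91*0 - 149 = 0 - 149 = -149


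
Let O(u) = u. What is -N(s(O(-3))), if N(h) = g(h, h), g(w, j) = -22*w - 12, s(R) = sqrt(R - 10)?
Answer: 12 + 22*I*sqrt(13) ≈ 12.0 + 79.322*I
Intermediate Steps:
s(R) = sqrt(-10 + R)
g(w, j) = -12 - 22*w
N(h) = -12 - 22*h
-N(s(O(-3))) = -(-12 - 22*sqrt(-10 - 3)) = -(-12 - 22*I*sqrt(13)) = 12 + 22*I*sqrt(13)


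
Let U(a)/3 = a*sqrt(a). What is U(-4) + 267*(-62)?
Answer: -16554 - 24*I ≈ -16554.0 - 24.0*I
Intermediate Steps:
U(a) = 3*a**(3/2) (U(a) = 3*(a*sqrt(a)) = 3*a**(3/2))
U(-4) + 267*(-62) = 3*(-4)**(3/2) + 267*(-62) = 3*(-8*I) - 16554 = -24*I - 16554 = -16554 - 24*I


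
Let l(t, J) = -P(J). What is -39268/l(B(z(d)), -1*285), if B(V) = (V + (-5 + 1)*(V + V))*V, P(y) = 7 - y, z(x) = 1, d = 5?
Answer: 9817/73 ≈ 134.48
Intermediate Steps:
B(V) = -7*V² (B(V) = (V - 8*V)*V = (-7*V)*V = -7*V²)
l(t, J) = -7 + J (l(t, J) = -(7 - J) = -7 + J)
-39268/l(B(z(d)), -1*285) = -39268/(-7 - 1*285) = -39268/(-7 - 285) = -39268/(-292) = -39268*(-1/292) = 9817/73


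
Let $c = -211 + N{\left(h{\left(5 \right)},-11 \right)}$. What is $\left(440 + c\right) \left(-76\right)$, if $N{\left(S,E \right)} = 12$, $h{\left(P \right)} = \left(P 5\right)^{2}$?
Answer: $-18316$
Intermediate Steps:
$h{\left(P \right)} = 25 P^{2}$ ($h{\left(P \right)} = \left(5 P\right)^{2} = 25 P^{2}$)
$c = -199$ ($c = -211 + 12 = -199$)
$\left(440 + c\right) \left(-76\right) = \left(440 - 199\right) \left(-76\right) = 241 \left(-76\right) = -18316$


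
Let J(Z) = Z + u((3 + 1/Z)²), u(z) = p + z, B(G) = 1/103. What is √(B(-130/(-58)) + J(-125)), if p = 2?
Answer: 4*I*√1181476126/12875 ≈ 10.679*I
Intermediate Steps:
B(G) = 1/103
u(z) = 2 + z
J(Z) = 2 + Z + (3 + 1/Z)² (J(Z) = Z + (2 + (3 + 1/Z)²) = 2 + Z + (3 + 1/Z)²)
√(B(-130/(-58)) + J(-125)) = √(1/103 + (2 - 125 + (1 + 3*(-125))²/(-125)²)) = √(1/103 + (2 - 125 + (1 - 375)²/15625)) = √(1/103 + (2 - 125 + (1/15625)*(-374)²)) = √(1/103 + (2 - 125 + (1/15625)*139876)) = √(1/103 + (2 - 125 + 139876/15625)) = √(1/103 - 1781999/15625) = √(-183530272/1609375) = 4*I*√1181476126/12875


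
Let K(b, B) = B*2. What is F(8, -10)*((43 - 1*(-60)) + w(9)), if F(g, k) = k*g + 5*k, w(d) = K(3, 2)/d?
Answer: -121030/9 ≈ -13448.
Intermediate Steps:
K(b, B) = 2*B
w(d) = 4/d (w(d) = (2*2)/d = 4/d)
F(g, k) = 5*k + g*k (F(g, k) = g*k + 5*k = 5*k + g*k)
F(8, -10)*((43 - 1*(-60)) + w(9)) = (-10*(5 + 8))*((43 - 1*(-60)) + 4/9) = (-10*13)*((43 + 60) + 4*(1/9)) = -130*(103 + 4/9) = -130*931/9 = -121030/9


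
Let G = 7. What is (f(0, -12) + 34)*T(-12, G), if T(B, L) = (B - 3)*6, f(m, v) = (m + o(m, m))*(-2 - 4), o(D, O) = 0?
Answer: -3060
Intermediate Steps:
f(m, v) = -6*m (f(m, v) = (m + 0)*(-2 - 4) = m*(-6) = -6*m)
T(B, L) = -18 + 6*B (T(B, L) = (-3 + B)*6 = -18 + 6*B)
(f(0, -12) + 34)*T(-12, G) = (-6*0 + 34)*(-18 + 6*(-12)) = (0 + 34)*(-18 - 72) = 34*(-90) = -3060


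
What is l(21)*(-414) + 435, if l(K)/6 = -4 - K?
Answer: 62535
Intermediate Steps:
l(K) = -24 - 6*K (l(K) = 6*(-4 - K) = -24 - 6*K)
l(21)*(-414) + 435 = (-24 - 6*21)*(-414) + 435 = (-24 - 126)*(-414) + 435 = -150*(-414) + 435 = 62100 + 435 = 62535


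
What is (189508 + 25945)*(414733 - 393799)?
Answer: 4510293102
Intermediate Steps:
(189508 + 25945)*(414733 - 393799) = 215453*20934 = 4510293102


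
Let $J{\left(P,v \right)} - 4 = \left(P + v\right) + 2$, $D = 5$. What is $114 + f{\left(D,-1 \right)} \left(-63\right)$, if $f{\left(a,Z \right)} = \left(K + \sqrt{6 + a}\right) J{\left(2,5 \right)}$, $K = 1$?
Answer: $-705 - 819 \sqrt{11} \approx -3421.3$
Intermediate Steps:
$J{\left(P,v \right)} = 6 + P + v$ ($J{\left(P,v \right)} = 4 + \left(\left(P + v\right) + 2\right) = 4 + \left(2 + P + v\right) = 6 + P + v$)
$f{\left(a,Z \right)} = 13 + 13 \sqrt{6 + a}$ ($f{\left(a,Z \right)} = \left(1 + \sqrt{6 + a}\right) \left(6 + 2 + 5\right) = \left(1 + \sqrt{6 + a}\right) 13 = 13 + 13 \sqrt{6 + a}$)
$114 + f{\left(D,-1 \right)} \left(-63\right) = 114 + \left(13 + 13 \sqrt{6 + 5}\right) \left(-63\right) = 114 + \left(13 + 13 \sqrt{11}\right) \left(-63\right) = 114 - \left(819 + 819 \sqrt{11}\right) = -705 - 819 \sqrt{11}$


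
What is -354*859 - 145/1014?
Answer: -308343349/1014 ≈ -3.0409e+5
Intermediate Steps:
-354*859 - 145/1014 = -304086 - 145*1/1014 = -304086 - 145/1014 = -308343349/1014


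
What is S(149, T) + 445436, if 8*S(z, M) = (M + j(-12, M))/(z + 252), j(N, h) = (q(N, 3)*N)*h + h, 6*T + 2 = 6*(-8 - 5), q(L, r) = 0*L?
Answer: 535859498/1203 ≈ 4.4544e+5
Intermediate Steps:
q(L, r) = 0
T = -40/3 (T = -1/3 + (6*(-8 - 5))/6 = -1/3 + (6*(-13))/6 = -1/3 + (1/6)*(-78) = -1/3 - 13 = -40/3 ≈ -13.333)
j(N, h) = h (j(N, h) = (0*N)*h + h = 0*h + h = 0 + h = h)
S(z, M) = M/(4*(252 + z)) (S(z, M) = ((M + M)/(z + 252))/8 = ((2*M)/(252 + z))/8 = (2*M/(252 + z))/8 = M/(4*(252 + z)))
S(149, T) + 445436 = (1/4)*(-40/3)/(252 + 149) + 445436 = (1/4)*(-40/3)/401 + 445436 = (1/4)*(-40/3)*(1/401) + 445436 = -10/1203 + 445436 = 535859498/1203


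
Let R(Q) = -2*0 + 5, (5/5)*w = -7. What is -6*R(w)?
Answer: -30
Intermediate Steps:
w = -7
R(Q) = 5 (R(Q) = 0 + 5 = 5)
-6*R(w) = -6*5 = -30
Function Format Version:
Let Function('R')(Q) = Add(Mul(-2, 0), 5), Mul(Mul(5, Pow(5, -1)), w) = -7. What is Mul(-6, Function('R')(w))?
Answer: -30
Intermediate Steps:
w = -7
Function('R')(Q) = 5 (Function('R')(Q) = Add(0, 5) = 5)
Mul(-6, Function('R')(w)) = Mul(-6, 5) = -30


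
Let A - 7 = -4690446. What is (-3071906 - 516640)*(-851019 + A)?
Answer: 19885776940068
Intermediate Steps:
A = -4690439 (A = 7 - 4690446 = -4690439)
(-3071906 - 516640)*(-851019 + A) = (-3071906 - 516640)*(-851019 - 4690439) = -3588546*(-5541458) = 19885776940068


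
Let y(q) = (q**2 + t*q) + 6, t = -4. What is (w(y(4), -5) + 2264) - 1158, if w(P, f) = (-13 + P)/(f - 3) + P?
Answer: 8903/8 ≈ 1112.9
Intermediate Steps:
y(q) = 6 + q**2 - 4*q (y(q) = (q**2 - 4*q) + 6 = 6 + q**2 - 4*q)
w(P, f) = P + (-13 + P)/(-3 + f) (w(P, f) = (-13 + P)/(-3 + f) + P = P + (-13 + P)/(-3 + f))
(w(y(4), -5) + 2264) - 1158 = ((-13 - 2*(6 + 4**2 - 4*4) + (6 + 4**2 - 4*4)*(-5))/(-3 - 5) + 2264) - 1158 = ((-13 - 2*(6 + 16 - 16) + (6 + 16 - 16)*(-5))/(-8) + 2264) - 1158 = (-(-13 - 2*6 + 6*(-5))/8 + 2264) - 1158 = (-(-13 - 12 - 30)/8 + 2264) - 1158 = (-1/8*(-55) + 2264) - 1158 = (55/8 + 2264) - 1158 = 18167/8 - 1158 = 8903/8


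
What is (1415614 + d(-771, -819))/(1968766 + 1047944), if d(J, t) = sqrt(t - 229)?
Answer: 707807/1508355 + I*sqrt(262)/1508355 ≈ 0.46926 + 1.0731e-5*I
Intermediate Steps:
d(J, t) = sqrt(-229 + t)
(1415614 + d(-771, -819))/(1968766 + 1047944) = (1415614 + sqrt(-229 - 819))/(1968766 + 1047944) = (1415614 + sqrt(-1048))/3016710 = (1415614 + 2*I*sqrt(262))*(1/3016710) = 707807/1508355 + I*sqrt(262)/1508355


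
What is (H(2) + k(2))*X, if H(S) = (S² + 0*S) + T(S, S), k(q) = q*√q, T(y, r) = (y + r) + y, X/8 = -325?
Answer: -26000 - 5200*√2 ≈ -33354.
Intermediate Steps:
X = -2600 (X = 8*(-325) = -2600)
T(y, r) = r + 2*y (T(y, r) = (r + y) + y = r + 2*y)
k(q) = q^(3/2)
H(S) = S² + 3*S (H(S) = (S² + 0*S) + (S + 2*S) = (S² + 0) + 3*S = S² + 3*S)
(H(2) + k(2))*X = (2*(3 + 2) + 2^(3/2))*(-2600) = (2*5 + 2*√2)*(-2600) = (10 + 2*√2)*(-2600) = -26000 - 5200*√2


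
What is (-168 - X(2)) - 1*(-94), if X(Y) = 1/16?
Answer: -1185/16 ≈ -74.063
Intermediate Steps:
X(Y) = 1/16
(-168 - X(2)) - 1*(-94) = (-168 - 1*1/16) - 1*(-94) = (-168 - 1/16) + 94 = -2689/16 + 94 = -1185/16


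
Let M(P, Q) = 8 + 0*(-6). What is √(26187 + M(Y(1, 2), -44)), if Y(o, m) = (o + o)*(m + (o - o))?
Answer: 13*√155 ≈ 161.85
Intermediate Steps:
Y(o, m) = 2*m*o (Y(o, m) = (2*o)*(m + 0) = (2*o)*m = 2*m*o)
M(P, Q) = 8 (M(P, Q) = 8 + 0 = 8)
√(26187 + M(Y(1, 2), -44)) = √(26187 + 8) = √26195 = 13*√155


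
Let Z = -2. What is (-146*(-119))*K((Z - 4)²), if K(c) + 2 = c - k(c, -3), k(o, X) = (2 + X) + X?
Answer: 660212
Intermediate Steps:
k(o, X) = 2 + 2*X
K(c) = 2 + c (K(c) = -2 + (c - (2 + 2*(-3))) = -2 + (c - (2 - 6)) = -2 + (c - 1*(-4)) = -2 + (c + 4) = -2 + (4 + c) = 2 + c)
(-146*(-119))*K((Z - 4)²) = (-146*(-119))*(2 + (-2 - 4)²) = 17374*(2 + (-6)²) = 17374*(2 + 36) = 17374*38 = 660212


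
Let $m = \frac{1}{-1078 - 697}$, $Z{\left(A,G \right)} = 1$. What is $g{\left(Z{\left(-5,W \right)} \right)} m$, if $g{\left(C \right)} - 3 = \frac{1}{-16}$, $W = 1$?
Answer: $- \frac{47}{28400} \approx -0.0016549$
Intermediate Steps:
$g{\left(C \right)} = \frac{47}{16}$ ($g{\left(C \right)} = 3 + \frac{1}{-16} = 3 - \frac{1}{16} = \frac{47}{16}$)
$m = - \frac{1}{1775}$ ($m = \frac{1}{-1775} = - \frac{1}{1775} \approx -0.00056338$)
$g{\left(Z{\left(-5,W \right)} \right)} m = \frac{47}{16} \left(- \frac{1}{1775}\right) = - \frac{47}{28400}$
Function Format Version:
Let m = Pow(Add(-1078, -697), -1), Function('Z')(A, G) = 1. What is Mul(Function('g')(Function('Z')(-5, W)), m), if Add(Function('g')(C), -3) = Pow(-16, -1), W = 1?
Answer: Rational(-47, 28400) ≈ -0.0016549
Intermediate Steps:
Function('g')(C) = Rational(47, 16) (Function('g')(C) = Add(3, Pow(-16, -1)) = Add(3, Rational(-1, 16)) = Rational(47, 16))
m = Rational(-1, 1775) (m = Pow(-1775, -1) = Rational(-1, 1775) ≈ -0.00056338)
Mul(Function('g')(Function('Z')(-5, W)), m) = Mul(Rational(47, 16), Rational(-1, 1775)) = Rational(-47, 28400)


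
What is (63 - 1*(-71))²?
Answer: 17956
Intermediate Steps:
(63 - 1*(-71))² = (63 + 71)² = 134² = 17956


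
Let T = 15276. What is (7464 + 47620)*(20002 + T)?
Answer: 1943253352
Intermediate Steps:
(7464 + 47620)*(20002 + T) = (7464 + 47620)*(20002 + 15276) = 55084*35278 = 1943253352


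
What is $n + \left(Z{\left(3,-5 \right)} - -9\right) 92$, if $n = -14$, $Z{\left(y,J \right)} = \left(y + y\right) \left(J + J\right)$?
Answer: $-4706$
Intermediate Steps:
$Z{\left(y,J \right)} = 4 J y$ ($Z{\left(y,J \right)} = 2 y 2 J = 4 J y$)
$n + \left(Z{\left(3,-5 \right)} - -9\right) 92 = -14 + \left(4 \left(-5\right) 3 - -9\right) 92 = -14 + \left(-60 + 9\right) 92 = -14 - 4692 = -4706$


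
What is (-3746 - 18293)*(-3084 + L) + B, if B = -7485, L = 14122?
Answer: -243273967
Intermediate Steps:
(-3746 - 18293)*(-3084 + L) + B = (-3746 - 18293)*(-3084 + 14122) - 7485 = -22039*11038 - 7485 = -243266482 - 7485 = -243273967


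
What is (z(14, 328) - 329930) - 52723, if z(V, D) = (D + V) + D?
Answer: -381983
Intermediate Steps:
z(V, D) = V + 2*D
(z(14, 328) - 329930) - 52723 = ((14 + 2*328) - 329930) - 52723 = ((14 + 656) - 329930) - 52723 = (670 - 329930) - 52723 = -329260 - 52723 = -381983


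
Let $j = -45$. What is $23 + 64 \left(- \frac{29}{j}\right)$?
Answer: $\frac{2891}{45} \approx 64.244$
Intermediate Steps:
$23 + 64 \left(- \frac{29}{j}\right) = 23 + 64 \left(- \frac{29}{-45}\right) = 23 + 64 \left(\left(-29\right) \left(- \frac{1}{45}\right)\right) = 23 + 64 \cdot \frac{29}{45} = 23 + \frac{1856}{45} = \frac{2891}{45}$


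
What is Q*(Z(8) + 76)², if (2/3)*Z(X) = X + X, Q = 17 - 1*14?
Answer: 30000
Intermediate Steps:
Q = 3 (Q = 17 - 14 = 3)
Z(X) = 3*X (Z(X) = 3*(X + X)/2 = 3*(2*X)/2 = 3*X)
Q*(Z(8) + 76)² = 3*(3*8 + 76)² = 3*(24 + 76)² = 3*100² = 3*10000 = 30000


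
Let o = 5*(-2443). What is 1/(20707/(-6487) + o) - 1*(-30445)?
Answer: 2413052791853/79259412 ≈ 30445.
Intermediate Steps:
o = -12215
1/(20707/(-6487) + o) - 1*(-30445) = 1/(20707/(-6487) - 12215) - 1*(-30445) = 1/(20707*(-1/6487) - 12215) + 30445 = 1/(-20707/6487 - 12215) + 30445 = 1/(-79259412/6487) + 30445 = -6487/79259412 + 30445 = 2413052791853/79259412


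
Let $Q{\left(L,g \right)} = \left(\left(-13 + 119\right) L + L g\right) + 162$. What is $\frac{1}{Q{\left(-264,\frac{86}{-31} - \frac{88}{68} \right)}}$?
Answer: $- \frac{527}{14096178} \approx -3.7386 \cdot 10^{-5}$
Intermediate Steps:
$Q{\left(L,g \right)} = 162 + 106 L + L g$ ($Q{\left(L,g \right)} = \left(106 L + L g\right) + 162 = 162 + 106 L + L g$)
$\frac{1}{Q{\left(-264,\frac{86}{-31} - \frac{88}{68} \right)}} = \frac{1}{162 + 106 \left(-264\right) - 264 \left(\frac{86}{-31} - \frac{88}{68}\right)} = \frac{1}{162 - 27984 - 264 \left(86 \left(- \frac{1}{31}\right) - \frac{22}{17}\right)} = \frac{1}{162 - 27984 - 264 \left(- \frac{86}{31} - \frac{22}{17}\right)} = \frac{1}{162 - 27984 - - \frac{566016}{527}} = \frac{1}{162 - 27984 + \frac{566016}{527}} = \frac{1}{- \frac{14096178}{527}} = - \frac{527}{14096178}$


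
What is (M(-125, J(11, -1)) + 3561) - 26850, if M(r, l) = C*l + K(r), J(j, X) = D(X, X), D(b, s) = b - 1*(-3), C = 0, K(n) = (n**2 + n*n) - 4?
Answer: 7957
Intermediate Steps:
K(n) = -4 + 2*n**2 (K(n) = (n**2 + n**2) - 4 = 2*n**2 - 4 = -4 + 2*n**2)
D(b, s) = 3 + b (D(b, s) = b + 3 = 3 + b)
J(j, X) = 3 + X
M(r, l) = -4 + 2*r**2 (M(r, l) = 0*l + (-4 + 2*r**2) = 0 + (-4 + 2*r**2) = -4 + 2*r**2)
(M(-125, J(11, -1)) + 3561) - 26850 = ((-4 + 2*(-125)**2) + 3561) - 26850 = ((-4 + 2*15625) + 3561) - 26850 = ((-4 + 31250) + 3561) - 26850 = (31246 + 3561) - 26850 = 34807 - 26850 = 7957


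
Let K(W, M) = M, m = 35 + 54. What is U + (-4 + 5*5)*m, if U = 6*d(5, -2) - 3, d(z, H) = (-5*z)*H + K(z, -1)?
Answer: 2160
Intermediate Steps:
m = 89
d(z, H) = -1 - 5*H*z (d(z, H) = (-5*z)*H - 1 = -5*H*z - 1 = -1 - 5*H*z)
U = 291 (U = 6*(-1 - 5*(-2)*5) - 3 = 6*(-1 + 50) - 3 = 6*49 - 3 = 294 - 3 = 291)
U + (-4 + 5*5)*m = 291 + (-4 + 5*5)*89 = 291 + (-4 + 25)*89 = 291 + 21*89 = 291 + 1869 = 2160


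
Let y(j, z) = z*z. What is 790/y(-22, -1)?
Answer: 790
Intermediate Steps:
y(j, z) = z²
790/y(-22, -1) = 790/((-1)²) = 790/1 = 790*1 = 790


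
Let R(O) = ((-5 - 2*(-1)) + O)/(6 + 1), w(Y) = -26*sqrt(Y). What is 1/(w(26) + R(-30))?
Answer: 231/860135 - 1274*sqrt(26)/860135 ≈ -0.0072839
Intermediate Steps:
R(O) = -3/7 + O/7 (R(O) = ((-5 + 2) + O)/7 = (-3 + O)*(1/7) = -3/7 + O/7)
1/(w(26) + R(-30)) = 1/(-26*sqrt(26) + (-3/7 + (1/7)*(-30))) = 1/(-26*sqrt(26) + (-3/7 - 30/7)) = 1/(-26*sqrt(26) - 33/7) = 1/(-33/7 - 26*sqrt(26))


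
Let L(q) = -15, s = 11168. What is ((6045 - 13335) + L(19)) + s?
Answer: 3863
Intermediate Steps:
((6045 - 13335) + L(19)) + s = ((6045 - 13335) - 15) + 11168 = (-7290 - 15) + 11168 = -7305 + 11168 = 3863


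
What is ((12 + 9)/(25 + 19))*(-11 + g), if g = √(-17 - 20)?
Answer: -21/4 + 21*I*√37/44 ≈ -5.25 + 2.9031*I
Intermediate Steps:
g = I*√37 (g = √(-37) = I*√37 ≈ 6.0828*I)
((12 + 9)/(25 + 19))*(-11 + g) = ((12 + 9)/(25 + 19))*(-11 + I*√37) = (21/44)*(-11 + I*√37) = (21*(1/44))*(-11 + I*√37) = 21*(-11 + I*√37)/44 = -21/4 + 21*I*√37/44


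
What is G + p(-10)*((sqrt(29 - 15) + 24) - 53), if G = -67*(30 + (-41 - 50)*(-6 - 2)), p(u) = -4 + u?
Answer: -50380 - 14*sqrt(14) ≈ -50432.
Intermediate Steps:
G = -50786 (G = -67*(30 - 91*(-8)) = -67*(30 + 728) = -67*758 = -50786)
G + p(-10)*((sqrt(29 - 15) + 24) - 53) = -50786 + (-4 - 10)*((sqrt(29 - 15) + 24) - 53) = -50786 - 14*((sqrt(14) + 24) - 53) = -50786 - 14*((24 + sqrt(14)) - 53) = -50786 - 14*(-29 + sqrt(14)) = -50786 + (406 - 14*sqrt(14)) = -50380 - 14*sqrt(14)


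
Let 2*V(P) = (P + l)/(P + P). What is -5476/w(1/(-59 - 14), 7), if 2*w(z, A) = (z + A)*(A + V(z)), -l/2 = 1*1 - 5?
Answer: 43216/3825 ≈ 11.298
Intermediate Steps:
l = 8 (l = -2*(1*1 - 5) = -2*(1 - 5) = -2*(-4) = 8)
V(P) = (8 + P)/(4*P) (V(P) = ((P + 8)/(P + P))/2 = ((8 + P)/((2*P)))/2 = ((8 + P)*(1/(2*P)))/2 = ((8 + P)/(2*P))/2 = (8 + P)/(4*P))
w(z, A) = (A + z)*(A + (8 + z)/(4*z))/2 (w(z, A) = ((z + A)*(A + (8 + z)/(4*z)))/2 = ((A + z)*(A + (8 + z)/(4*z)))/2 = (A + z)*(A + (8 + z)/(4*z))/2)
-5476/w(1/(-59 - 14), 7) = -5476/(1 + (½)*7² + (⅛)*7 + 1/(8*(-59 - 14)) + 7/(1/(-59 - 14)) + (½)*7/(-59 - 14)) = -5476/(1 + (½)*49 + 7/8 + (⅛)/(-73) + 7/(1/(-73)) + (½)*7/(-73)) = -5476/(1 + 49/2 + 7/8 + (⅛)*(-1/73) + 7/(-1/73) + (½)*7*(-1/73)) = -5476/(1 + 49/2 + 7/8 - 1/584 + 7*(-73) - 7/146) = -5476/(1 + 49/2 + 7/8 - 1/584 - 511 - 7/146) = -5476/(-141525/292) = -5476*(-292/141525) = 43216/3825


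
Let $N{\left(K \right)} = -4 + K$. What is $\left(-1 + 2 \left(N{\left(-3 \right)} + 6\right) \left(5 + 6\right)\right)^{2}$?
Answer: $529$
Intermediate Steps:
$\left(-1 + 2 \left(N{\left(-3 \right)} + 6\right) \left(5 + 6\right)\right)^{2} = \left(-1 + 2 \left(\left(-4 - 3\right) + 6\right) \left(5 + 6\right)\right)^{2} = \left(-1 + 2 \left(-7 + 6\right) 11\right)^{2} = \left(-1 + 2 \left(\left(-1\right) 11\right)\right)^{2} = \left(-1 + 2 \left(-11\right)\right)^{2} = \left(-1 - 22\right)^{2} = \left(-23\right)^{2} = 529$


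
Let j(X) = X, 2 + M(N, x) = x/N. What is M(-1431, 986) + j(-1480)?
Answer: -2121728/1431 ≈ -1482.7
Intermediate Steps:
M(N, x) = -2 + x/N
M(-1431, 986) + j(-1480) = (-2 + 986/(-1431)) - 1480 = (-2 + 986*(-1/1431)) - 1480 = (-2 - 986/1431) - 1480 = -3848/1431 - 1480 = -2121728/1431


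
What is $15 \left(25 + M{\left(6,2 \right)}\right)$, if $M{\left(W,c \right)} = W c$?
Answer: $555$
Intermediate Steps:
$15 \left(25 + M{\left(6,2 \right)}\right) = 15 \left(25 + 6 \cdot 2\right) = 15 \left(25 + 12\right) = 15 \cdot 37 = 555$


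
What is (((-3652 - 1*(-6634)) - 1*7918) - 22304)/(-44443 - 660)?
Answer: 27240/45103 ≈ 0.60395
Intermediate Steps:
(((-3652 - 1*(-6634)) - 1*7918) - 22304)/(-44443 - 660) = (((-3652 + 6634) - 7918) - 22304)/(-45103) = ((2982 - 7918) - 22304)*(-1/45103) = (-4936 - 22304)*(-1/45103) = -27240*(-1/45103) = 27240/45103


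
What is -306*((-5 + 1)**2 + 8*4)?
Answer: -14688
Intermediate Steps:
-306*((-5 + 1)**2 + 8*4) = -306*((-4)**2 + 32) = -306*(16 + 32) = -306*48 = -14688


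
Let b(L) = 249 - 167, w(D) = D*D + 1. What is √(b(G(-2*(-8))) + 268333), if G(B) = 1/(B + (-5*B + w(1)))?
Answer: √268415 ≈ 518.09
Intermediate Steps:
w(D) = 1 + D² (w(D) = D² + 1 = 1 + D²)
G(B) = 1/(2 - 4*B) (G(B) = 1/(B + (-5*B + (1 + 1²))) = 1/(B + (-5*B + (1 + 1))) = 1/(B + (-5*B + 2)) = 1/(B + (2 - 5*B)) = 1/(2 - 4*B))
b(L) = 82
√(b(G(-2*(-8))) + 268333) = √(82 + 268333) = √268415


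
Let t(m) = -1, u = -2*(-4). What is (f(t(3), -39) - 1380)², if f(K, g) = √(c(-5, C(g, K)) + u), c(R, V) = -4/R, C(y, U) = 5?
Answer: 9522044/5 - 1104*√55 ≈ 1.8962e+6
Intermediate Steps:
u = 8
f(K, g) = 2*√55/5 (f(K, g) = √(-4/(-5) + 8) = √(-4*(-⅕) + 8) = √(⅘ + 8) = √(44/5) = 2*√55/5)
(f(t(3), -39) - 1380)² = (2*√55/5 - 1380)² = (-1380 + 2*√55/5)²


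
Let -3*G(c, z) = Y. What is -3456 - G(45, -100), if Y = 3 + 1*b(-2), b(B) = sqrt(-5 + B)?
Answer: -3455 + I*sqrt(7)/3 ≈ -3455.0 + 0.88192*I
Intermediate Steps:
Y = 3 + I*sqrt(7) (Y = 3 + 1*sqrt(-5 - 2) = 3 + 1*sqrt(-7) = 3 + 1*(I*sqrt(7)) = 3 + I*sqrt(7) ≈ 3.0 + 2.6458*I)
G(c, z) = -1 - I*sqrt(7)/3 (G(c, z) = -(3 + I*sqrt(7))/3 = -1 - I*sqrt(7)/3)
-3456 - G(45, -100) = -3456 - (-1 - I*sqrt(7)/3) = -3456 + (1 + I*sqrt(7)/3) = -3455 + I*sqrt(7)/3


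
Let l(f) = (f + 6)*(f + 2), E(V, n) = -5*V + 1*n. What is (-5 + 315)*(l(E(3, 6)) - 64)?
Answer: -13330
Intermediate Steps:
E(V, n) = n - 5*V (E(V, n) = -5*V + n = n - 5*V)
l(f) = (2 + f)*(6 + f) (l(f) = (6 + f)*(2 + f) = (2 + f)*(6 + f))
(-5 + 315)*(l(E(3, 6)) - 64) = (-5 + 315)*((12 + (6 - 5*3)**2 + 8*(6 - 5*3)) - 64) = 310*((12 + (6 - 15)**2 + 8*(6 - 15)) - 64) = 310*((12 + (-9)**2 + 8*(-9)) - 64) = 310*((12 + 81 - 72) - 64) = 310*(21 - 64) = 310*(-43) = -13330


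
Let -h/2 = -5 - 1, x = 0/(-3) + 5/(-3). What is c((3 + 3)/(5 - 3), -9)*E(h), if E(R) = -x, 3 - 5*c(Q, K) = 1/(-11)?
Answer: 34/33 ≈ 1.0303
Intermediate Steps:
x = -5/3 (x = 0*(-⅓) + 5*(-⅓) = 0 - 5/3 = -5/3 ≈ -1.6667)
c(Q, K) = 34/55 (c(Q, K) = ⅗ - ⅕/(-11) = ⅗ - ⅕*(-1/11) = ⅗ + 1/55 = 34/55)
h = 12 (h = -2*(-5 - 1) = -2*(-6) = 12)
E(R) = 5/3 (E(R) = -1*(-5/3) = 5/3)
c((3 + 3)/(5 - 3), -9)*E(h) = (34/55)*(5/3) = 34/33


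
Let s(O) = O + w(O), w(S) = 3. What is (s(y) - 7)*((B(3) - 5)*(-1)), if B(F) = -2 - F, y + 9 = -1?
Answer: -140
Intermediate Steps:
y = -10 (y = -9 - 1 = -10)
s(O) = 3 + O (s(O) = O + 3 = 3 + O)
(s(y) - 7)*((B(3) - 5)*(-1)) = ((3 - 10) - 7)*(((-2 - 1*3) - 5)*(-1)) = (-7 - 7)*(((-2 - 3) - 5)*(-1)) = -14*(-5 - 5)*(-1) = -(-140)*(-1) = -14*10 = -140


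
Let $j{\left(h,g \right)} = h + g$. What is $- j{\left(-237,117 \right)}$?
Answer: $120$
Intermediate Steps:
$j{\left(h,g \right)} = g + h$
$- j{\left(-237,117 \right)} = - (117 - 237) = \left(-1\right) \left(-120\right) = 120$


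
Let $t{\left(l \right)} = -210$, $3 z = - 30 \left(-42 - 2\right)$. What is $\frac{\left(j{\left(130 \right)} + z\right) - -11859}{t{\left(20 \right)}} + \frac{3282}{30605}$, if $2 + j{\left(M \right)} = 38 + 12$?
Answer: $- \frac{75438143}{1285410} \approx -58.688$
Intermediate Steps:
$z = 440$ ($z = \frac{\left(-30\right) \left(-42 - 2\right)}{3} = \frac{\left(-30\right) \left(-44\right)}{3} = \frac{1}{3} \cdot 1320 = 440$)
$j{\left(M \right)} = 48$ ($j{\left(M \right)} = -2 + \left(38 + 12\right) = -2 + 50 = 48$)
$\frac{\left(j{\left(130 \right)} + z\right) - -11859}{t{\left(20 \right)}} + \frac{3282}{30605} = \frac{\left(48 + 440\right) - -11859}{-210} + \frac{3282}{30605} = \left(488 + 11859\right) \left(- \frac{1}{210}\right) + 3282 \cdot \frac{1}{30605} = 12347 \left(- \frac{1}{210}\right) + \frac{3282}{30605} = - \frac{12347}{210} + \frac{3282}{30605} = - \frac{75438143}{1285410}$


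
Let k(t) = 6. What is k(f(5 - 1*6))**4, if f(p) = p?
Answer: 1296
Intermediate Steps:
k(f(5 - 1*6))**4 = 6**4 = 1296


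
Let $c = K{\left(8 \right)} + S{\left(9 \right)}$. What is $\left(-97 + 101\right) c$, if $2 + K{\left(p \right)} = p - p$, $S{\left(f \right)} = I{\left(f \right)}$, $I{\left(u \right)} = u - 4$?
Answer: $12$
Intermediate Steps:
$I{\left(u \right)} = -4 + u$
$S{\left(f \right)} = -4 + f$
$K{\left(p \right)} = -2$ ($K{\left(p \right)} = -2 + \left(p - p\right) = -2 + 0 = -2$)
$c = 3$ ($c = -2 + \left(-4 + 9\right) = -2 + 5 = 3$)
$\left(-97 + 101\right) c = \left(-97 + 101\right) 3 = 4 \cdot 3 = 12$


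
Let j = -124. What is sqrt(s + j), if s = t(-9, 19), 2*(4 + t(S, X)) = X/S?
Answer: I*sqrt(4646)/6 ≈ 11.36*I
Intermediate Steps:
t(S, X) = -4 + X/(2*S) (t(S, X) = -4 + (X/S)/2 = -4 + X/(2*S))
s = -91/18 (s = -4 + (1/2)*19/(-9) = -4 + (1/2)*19*(-1/9) = -4 - 19/18 = -91/18 ≈ -5.0556)
sqrt(s + j) = sqrt(-91/18 - 124) = sqrt(-2323/18) = I*sqrt(4646)/6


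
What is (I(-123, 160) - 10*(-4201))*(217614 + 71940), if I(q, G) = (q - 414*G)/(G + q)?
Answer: 430858378878/37 ≈ 1.1645e+10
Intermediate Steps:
I(q, G) = (q - 414*G)/(G + q)
(I(-123, 160) - 10*(-4201))*(217614 + 71940) = ((-123 - 414*160)/(160 - 123) - 10*(-4201))*(217614 + 71940) = ((-123 - 66240)/37 + 42010)*289554 = ((1/37)*(-66363) + 42010)*289554 = (-66363/37 + 42010)*289554 = (1488007/37)*289554 = 430858378878/37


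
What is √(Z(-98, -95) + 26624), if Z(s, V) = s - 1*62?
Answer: 4*√1654 ≈ 162.68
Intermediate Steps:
Z(s, V) = -62 + s (Z(s, V) = s - 62 = -62 + s)
√(Z(-98, -95) + 26624) = √((-62 - 98) + 26624) = √(-160 + 26624) = √26464 = 4*√1654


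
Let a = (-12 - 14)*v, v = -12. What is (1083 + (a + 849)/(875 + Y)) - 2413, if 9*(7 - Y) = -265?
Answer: -10899541/8203 ≈ -1328.7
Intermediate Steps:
Y = 328/9 (Y = 7 - 1/9*(-265) = 7 + 265/9 = 328/9 ≈ 36.444)
a = 312 (a = (-12 - 14)*(-12) = -26*(-12) = 312)
(1083 + (a + 849)/(875 + Y)) - 2413 = (1083 + (312 + 849)/(875 + 328/9)) - 2413 = (1083 + 1161/(8203/9)) - 2413 = (1083 + 1161*(9/8203)) - 2413 = (1083 + 10449/8203) - 2413 = 8894298/8203 - 2413 = -10899541/8203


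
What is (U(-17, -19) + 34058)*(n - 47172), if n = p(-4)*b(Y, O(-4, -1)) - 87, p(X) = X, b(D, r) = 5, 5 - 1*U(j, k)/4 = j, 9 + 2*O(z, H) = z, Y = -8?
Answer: -1614388734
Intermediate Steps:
O(z, H) = -9/2 + z/2
U(j, k) = 20 - 4*j
n = -107 (n = -4*5 - 87 = -20 - 87 = -107)
(U(-17, -19) + 34058)*(n - 47172) = ((20 - 4*(-17)) + 34058)*(-107 - 47172) = ((20 + 68) + 34058)*(-47279) = (88 + 34058)*(-47279) = 34146*(-47279) = -1614388734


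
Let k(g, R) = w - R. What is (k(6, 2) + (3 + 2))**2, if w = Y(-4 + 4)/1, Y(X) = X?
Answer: 9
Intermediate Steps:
w = 0 (w = (-4 + 4)/1 = 0*1 = 0)
k(g, R) = -R (k(g, R) = 0 - R = -R)
(k(6, 2) + (3 + 2))**2 = (-1*2 + (3 + 2))**2 = (-2 + 5)**2 = 3**2 = 9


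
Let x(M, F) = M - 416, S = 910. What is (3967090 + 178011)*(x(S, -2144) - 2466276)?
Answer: -10220915433982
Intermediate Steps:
x(M, F) = -416 + M
(3967090 + 178011)*(x(S, -2144) - 2466276) = (3967090 + 178011)*((-416 + 910) - 2466276) = 4145101*(494 - 2466276) = 4145101*(-2465782) = -10220915433982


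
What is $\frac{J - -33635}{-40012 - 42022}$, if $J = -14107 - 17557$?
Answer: $- \frac{1971}{82034} \approx -0.024027$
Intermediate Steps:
$J = -31664$ ($J = -14107 - 17557 = -31664$)
$\frac{J - -33635}{-40012 - 42022} = \frac{-31664 - -33635}{-40012 - 42022} = \frac{-31664 + 33635}{-82034} = 1971 \left(- \frac{1}{82034}\right) = - \frac{1971}{82034}$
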